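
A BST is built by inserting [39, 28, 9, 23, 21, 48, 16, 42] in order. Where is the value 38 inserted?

Starting tree (level order): [39, 28, 48, 9, None, 42, None, None, 23, None, None, 21, None, 16]
Insertion path: 39 -> 28
Result: insert 38 as right child of 28
Final tree (level order): [39, 28, 48, 9, 38, 42, None, None, 23, None, None, None, None, 21, None, 16]


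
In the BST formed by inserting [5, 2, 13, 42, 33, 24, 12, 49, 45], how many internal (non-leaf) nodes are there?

Tree built from: [5, 2, 13, 42, 33, 24, 12, 49, 45]
Tree (level-order array): [5, 2, 13, None, None, 12, 42, None, None, 33, 49, 24, None, 45]
Rule: An internal node has at least one child.
Per-node child counts:
  node 5: 2 child(ren)
  node 2: 0 child(ren)
  node 13: 2 child(ren)
  node 12: 0 child(ren)
  node 42: 2 child(ren)
  node 33: 1 child(ren)
  node 24: 0 child(ren)
  node 49: 1 child(ren)
  node 45: 0 child(ren)
Matching nodes: [5, 13, 42, 33, 49]
Count of internal (non-leaf) nodes: 5


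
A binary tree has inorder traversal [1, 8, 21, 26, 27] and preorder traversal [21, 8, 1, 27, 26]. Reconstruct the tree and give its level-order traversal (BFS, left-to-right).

Inorder:  [1, 8, 21, 26, 27]
Preorder: [21, 8, 1, 27, 26]
Algorithm: preorder visits root first, so consume preorder in order;
for each root, split the current inorder slice at that value into
left-subtree inorder and right-subtree inorder, then recurse.
Recursive splits:
  root=21; inorder splits into left=[1, 8], right=[26, 27]
  root=8; inorder splits into left=[1], right=[]
  root=1; inorder splits into left=[], right=[]
  root=27; inorder splits into left=[26], right=[]
  root=26; inorder splits into left=[], right=[]
Reconstructed level-order: [21, 8, 27, 1, 26]


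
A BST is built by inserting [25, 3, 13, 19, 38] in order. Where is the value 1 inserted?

Starting tree (level order): [25, 3, 38, None, 13, None, None, None, 19]
Insertion path: 25 -> 3
Result: insert 1 as left child of 3
Final tree (level order): [25, 3, 38, 1, 13, None, None, None, None, None, 19]


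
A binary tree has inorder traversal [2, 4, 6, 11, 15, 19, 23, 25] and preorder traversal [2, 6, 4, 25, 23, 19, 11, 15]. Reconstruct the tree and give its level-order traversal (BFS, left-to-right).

Inorder:  [2, 4, 6, 11, 15, 19, 23, 25]
Preorder: [2, 6, 4, 25, 23, 19, 11, 15]
Algorithm: preorder visits root first, so consume preorder in order;
for each root, split the current inorder slice at that value into
left-subtree inorder and right-subtree inorder, then recurse.
Recursive splits:
  root=2; inorder splits into left=[], right=[4, 6, 11, 15, 19, 23, 25]
  root=6; inorder splits into left=[4], right=[11, 15, 19, 23, 25]
  root=4; inorder splits into left=[], right=[]
  root=25; inorder splits into left=[11, 15, 19, 23], right=[]
  root=23; inorder splits into left=[11, 15, 19], right=[]
  root=19; inorder splits into left=[11, 15], right=[]
  root=11; inorder splits into left=[], right=[15]
  root=15; inorder splits into left=[], right=[]
Reconstructed level-order: [2, 6, 4, 25, 23, 19, 11, 15]


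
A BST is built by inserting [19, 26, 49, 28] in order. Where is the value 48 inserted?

Starting tree (level order): [19, None, 26, None, 49, 28]
Insertion path: 19 -> 26 -> 49 -> 28
Result: insert 48 as right child of 28
Final tree (level order): [19, None, 26, None, 49, 28, None, None, 48]


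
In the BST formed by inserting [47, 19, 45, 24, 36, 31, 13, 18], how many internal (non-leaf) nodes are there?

Tree built from: [47, 19, 45, 24, 36, 31, 13, 18]
Tree (level-order array): [47, 19, None, 13, 45, None, 18, 24, None, None, None, None, 36, 31]
Rule: An internal node has at least one child.
Per-node child counts:
  node 47: 1 child(ren)
  node 19: 2 child(ren)
  node 13: 1 child(ren)
  node 18: 0 child(ren)
  node 45: 1 child(ren)
  node 24: 1 child(ren)
  node 36: 1 child(ren)
  node 31: 0 child(ren)
Matching nodes: [47, 19, 13, 45, 24, 36]
Count of internal (non-leaf) nodes: 6


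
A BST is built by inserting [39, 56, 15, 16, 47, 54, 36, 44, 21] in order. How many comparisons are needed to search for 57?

Search path for 57: 39 -> 56
Found: False
Comparisons: 2


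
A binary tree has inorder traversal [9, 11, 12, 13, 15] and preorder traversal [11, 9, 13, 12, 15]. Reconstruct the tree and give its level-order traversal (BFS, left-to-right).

Inorder:  [9, 11, 12, 13, 15]
Preorder: [11, 9, 13, 12, 15]
Algorithm: preorder visits root first, so consume preorder in order;
for each root, split the current inorder slice at that value into
left-subtree inorder and right-subtree inorder, then recurse.
Recursive splits:
  root=11; inorder splits into left=[9], right=[12, 13, 15]
  root=9; inorder splits into left=[], right=[]
  root=13; inorder splits into left=[12], right=[15]
  root=12; inorder splits into left=[], right=[]
  root=15; inorder splits into left=[], right=[]
Reconstructed level-order: [11, 9, 13, 12, 15]


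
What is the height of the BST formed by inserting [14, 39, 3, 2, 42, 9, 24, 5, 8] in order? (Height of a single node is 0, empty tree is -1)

Insertion order: [14, 39, 3, 2, 42, 9, 24, 5, 8]
Tree (level-order array): [14, 3, 39, 2, 9, 24, 42, None, None, 5, None, None, None, None, None, None, 8]
Compute height bottom-up (empty subtree = -1):
  height(2) = 1 + max(-1, -1) = 0
  height(8) = 1 + max(-1, -1) = 0
  height(5) = 1 + max(-1, 0) = 1
  height(9) = 1 + max(1, -1) = 2
  height(3) = 1 + max(0, 2) = 3
  height(24) = 1 + max(-1, -1) = 0
  height(42) = 1 + max(-1, -1) = 0
  height(39) = 1 + max(0, 0) = 1
  height(14) = 1 + max(3, 1) = 4
Height = 4


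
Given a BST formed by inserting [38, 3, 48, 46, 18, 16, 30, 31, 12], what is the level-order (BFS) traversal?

Tree insertion order: [38, 3, 48, 46, 18, 16, 30, 31, 12]
Tree (level-order array): [38, 3, 48, None, 18, 46, None, 16, 30, None, None, 12, None, None, 31]
BFS from the root, enqueuing left then right child of each popped node:
  queue [38] -> pop 38, enqueue [3, 48], visited so far: [38]
  queue [3, 48] -> pop 3, enqueue [18], visited so far: [38, 3]
  queue [48, 18] -> pop 48, enqueue [46], visited so far: [38, 3, 48]
  queue [18, 46] -> pop 18, enqueue [16, 30], visited so far: [38, 3, 48, 18]
  queue [46, 16, 30] -> pop 46, enqueue [none], visited so far: [38, 3, 48, 18, 46]
  queue [16, 30] -> pop 16, enqueue [12], visited so far: [38, 3, 48, 18, 46, 16]
  queue [30, 12] -> pop 30, enqueue [31], visited so far: [38, 3, 48, 18, 46, 16, 30]
  queue [12, 31] -> pop 12, enqueue [none], visited so far: [38, 3, 48, 18, 46, 16, 30, 12]
  queue [31] -> pop 31, enqueue [none], visited so far: [38, 3, 48, 18, 46, 16, 30, 12, 31]
Result: [38, 3, 48, 18, 46, 16, 30, 12, 31]


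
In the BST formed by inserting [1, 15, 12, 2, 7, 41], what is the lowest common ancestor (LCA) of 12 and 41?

Tree insertion order: [1, 15, 12, 2, 7, 41]
Tree (level-order array): [1, None, 15, 12, 41, 2, None, None, None, None, 7]
In a BST, the LCA of p=12, q=41 is the first node v on the
root-to-leaf path with p <= v <= q (go left if both < v, right if both > v).
Walk from root:
  at 1: both 12 and 41 > 1, go right
  at 15: 12 <= 15 <= 41, this is the LCA
LCA = 15


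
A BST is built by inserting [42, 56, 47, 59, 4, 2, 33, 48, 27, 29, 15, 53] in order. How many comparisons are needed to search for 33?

Search path for 33: 42 -> 4 -> 33
Found: True
Comparisons: 3


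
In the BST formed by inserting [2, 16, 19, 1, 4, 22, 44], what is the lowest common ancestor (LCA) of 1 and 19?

Tree insertion order: [2, 16, 19, 1, 4, 22, 44]
Tree (level-order array): [2, 1, 16, None, None, 4, 19, None, None, None, 22, None, 44]
In a BST, the LCA of p=1, q=19 is the first node v on the
root-to-leaf path with p <= v <= q (go left if both < v, right if both > v).
Walk from root:
  at 2: 1 <= 2 <= 19, this is the LCA
LCA = 2


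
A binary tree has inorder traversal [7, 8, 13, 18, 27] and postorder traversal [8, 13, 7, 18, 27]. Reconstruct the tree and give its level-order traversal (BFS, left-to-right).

Inorder:   [7, 8, 13, 18, 27]
Postorder: [8, 13, 7, 18, 27]
Algorithm: postorder visits root last, so walk postorder right-to-left;
each value is the root of the current inorder slice — split it at that
value, recurse on the right subtree first, then the left.
Recursive splits:
  root=27; inorder splits into left=[7, 8, 13, 18], right=[]
  root=18; inorder splits into left=[7, 8, 13], right=[]
  root=7; inorder splits into left=[], right=[8, 13]
  root=13; inorder splits into left=[8], right=[]
  root=8; inorder splits into left=[], right=[]
Reconstructed level-order: [27, 18, 7, 13, 8]


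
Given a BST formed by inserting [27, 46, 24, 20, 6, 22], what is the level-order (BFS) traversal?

Tree insertion order: [27, 46, 24, 20, 6, 22]
Tree (level-order array): [27, 24, 46, 20, None, None, None, 6, 22]
BFS from the root, enqueuing left then right child of each popped node:
  queue [27] -> pop 27, enqueue [24, 46], visited so far: [27]
  queue [24, 46] -> pop 24, enqueue [20], visited so far: [27, 24]
  queue [46, 20] -> pop 46, enqueue [none], visited so far: [27, 24, 46]
  queue [20] -> pop 20, enqueue [6, 22], visited so far: [27, 24, 46, 20]
  queue [6, 22] -> pop 6, enqueue [none], visited so far: [27, 24, 46, 20, 6]
  queue [22] -> pop 22, enqueue [none], visited so far: [27, 24, 46, 20, 6, 22]
Result: [27, 24, 46, 20, 6, 22]


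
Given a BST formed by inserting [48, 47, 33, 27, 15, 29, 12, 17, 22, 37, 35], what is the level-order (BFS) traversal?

Tree insertion order: [48, 47, 33, 27, 15, 29, 12, 17, 22, 37, 35]
Tree (level-order array): [48, 47, None, 33, None, 27, 37, 15, 29, 35, None, 12, 17, None, None, None, None, None, None, None, 22]
BFS from the root, enqueuing left then right child of each popped node:
  queue [48] -> pop 48, enqueue [47], visited so far: [48]
  queue [47] -> pop 47, enqueue [33], visited so far: [48, 47]
  queue [33] -> pop 33, enqueue [27, 37], visited so far: [48, 47, 33]
  queue [27, 37] -> pop 27, enqueue [15, 29], visited so far: [48, 47, 33, 27]
  queue [37, 15, 29] -> pop 37, enqueue [35], visited so far: [48, 47, 33, 27, 37]
  queue [15, 29, 35] -> pop 15, enqueue [12, 17], visited so far: [48, 47, 33, 27, 37, 15]
  queue [29, 35, 12, 17] -> pop 29, enqueue [none], visited so far: [48, 47, 33, 27, 37, 15, 29]
  queue [35, 12, 17] -> pop 35, enqueue [none], visited so far: [48, 47, 33, 27, 37, 15, 29, 35]
  queue [12, 17] -> pop 12, enqueue [none], visited so far: [48, 47, 33, 27, 37, 15, 29, 35, 12]
  queue [17] -> pop 17, enqueue [22], visited so far: [48, 47, 33, 27, 37, 15, 29, 35, 12, 17]
  queue [22] -> pop 22, enqueue [none], visited so far: [48, 47, 33, 27, 37, 15, 29, 35, 12, 17, 22]
Result: [48, 47, 33, 27, 37, 15, 29, 35, 12, 17, 22]


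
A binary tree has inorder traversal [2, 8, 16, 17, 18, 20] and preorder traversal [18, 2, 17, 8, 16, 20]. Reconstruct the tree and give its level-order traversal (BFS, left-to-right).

Inorder:  [2, 8, 16, 17, 18, 20]
Preorder: [18, 2, 17, 8, 16, 20]
Algorithm: preorder visits root first, so consume preorder in order;
for each root, split the current inorder slice at that value into
left-subtree inorder and right-subtree inorder, then recurse.
Recursive splits:
  root=18; inorder splits into left=[2, 8, 16, 17], right=[20]
  root=2; inorder splits into left=[], right=[8, 16, 17]
  root=17; inorder splits into left=[8, 16], right=[]
  root=8; inorder splits into left=[], right=[16]
  root=16; inorder splits into left=[], right=[]
  root=20; inorder splits into left=[], right=[]
Reconstructed level-order: [18, 2, 20, 17, 8, 16]


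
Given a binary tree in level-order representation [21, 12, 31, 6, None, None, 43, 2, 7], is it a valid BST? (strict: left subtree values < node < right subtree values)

Level-order array: [21, 12, 31, 6, None, None, 43, 2, 7]
Validate using subtree bounds (lo, hi): at each node, require lo < value < hi,
then recurse left with hi=value and right with lo=value.
Preorder trace (stopping at first violation):
  at node 21 with bounds (-inf, +inf): OK
  at node 12 with bounds (-inf, 21): OK
  at node 6 with bounds (-inf, 12): OK
  at node 2 with bounds (-inf, 6): OK
  at node 7 with bounds (6, 12): OK
  at node 31 with bounds (21, +inf): OK
  at node 43 with bounds (31, +inf): OK
No violation found at any node.
Result: Valid BST


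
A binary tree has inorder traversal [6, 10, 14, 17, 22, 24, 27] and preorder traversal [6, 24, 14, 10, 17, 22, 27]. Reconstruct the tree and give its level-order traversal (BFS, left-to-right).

Inorder:  [6, 10, 14, 17, 22, 24, 27]
Preorder: [6, 24, 14, 10, 17, 22, 27]
Algorithm: preorder visits root first, so consume preorder in order;
for each root, split the current inorder slice at that value into
left-subtree inorder and right-subtree inorder, then recurse.
Recursive splits:
  root=6; inorder splits into left=[], right=[10, 14, 17, 22, 24, 27]
  root=24; inorder splits into left=[10, 14, 17, 22], right=[27]
  root=14; inorder splits into left=[10], right=[17, 22]
  root=10; inorder splits into left=[], right=[]
  root=17; inorder splits into left=[], right=[22]
  root=22; inorder splits into left=[], right=[]
  root=27; inorder splits into left=[], right=[]
Reconstructed level-order: [6, 24, 14, 27, 10, 17, 22]


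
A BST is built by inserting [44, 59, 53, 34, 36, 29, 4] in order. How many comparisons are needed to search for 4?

Search path for 4: 44 -> 34 -> 29 -> 4
Found: True
Comparisons: 4


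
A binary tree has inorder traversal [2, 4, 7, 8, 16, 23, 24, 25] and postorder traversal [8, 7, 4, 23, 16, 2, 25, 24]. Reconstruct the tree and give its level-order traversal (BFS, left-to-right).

Inorder:   [2, 4, 7, 8, 16, 23, 24, 25]
Postorder: [8, 7, 4, 23, 16, 2, 25, 24]
Algorithm: postorder visits root last, so walk postorder right-to-left;
each value is the root of the current inorder slice — split it at that
value, recurse on the right subtree first, then the left.
Recursive splits:
  root=24; inorder splits into left=[2, 4, 7, 8, 16, 23], right=[25]
  root=25; inorder splits into left=[], right=[]
  root=2; inorder splits into left=[], right=[4, 7, 8, 16, 23]
  root=16; inorder splits into left=[4, 7, 8], right=[23]
  root=23; inorder splits into left=[], right=[]
  root=4; inorder splits into left=[], right=[7, 8]
  root=7; inorder splits into left=[], right=[8]
  root=8; inorder splits into left=[], right=[]
Reconstructed level-order: [24, 2, 25, 16, 4, 23, 7, 8]


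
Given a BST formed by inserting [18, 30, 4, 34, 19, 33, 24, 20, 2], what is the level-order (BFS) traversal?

Tree insertion order: [18, 30, 4, 34, 19, 33, 24, 20, 2]
Tree (level-order array): [18, 4, 30, 2, None, 19, 34, None, None, None, 24, 33, None, 20]
BFS from the root, enqueuing left then right child of each popped node:
  queue [18] -> pop 18, enqueue [4, 30], visited so far: [18]
  queue [4, 30] -> pop 4, enqueue [2], visited so far: [18, 4]
  queue [30, 2] -> pop 30, enqueue [19, 34], visited so far: [18, 4, 30]
  queue [2, 19, 34] -> pop 2, enqueue [none], visited so far: [18, 4, 30, 2]
  queue [19, 34] -> pop 19, enqueue [24], visited so far: [18, 4, 30, 2, 19]
  queue [34, 24] -> pop 34, enqueue [33], visited so far: [18, 4, 30, 2, 19, 34]
  queue [24, 33] -> pop 24, enqueue [20], visited so far: [18, 4, 30, 2, 19, 34, 24]
  queue [33, 20] -> pop 33, enqueue [none], visited so far: [18, 4, 30, 2, 19, 34, 24, 33]
  queue [20] -> pop 20, enqueue [none], visited so far: [18, 4, 30, 2, 19, 34, 24, 33, 20]
Result: [18, 4, 30, 2, 19, 34, 24, 33, 20]


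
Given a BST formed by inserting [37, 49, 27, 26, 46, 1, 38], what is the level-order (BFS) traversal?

Tree insertion order: [37, 49, 27, 26, 46, 1, 38]
Tree (level-order array): [37, 27, 49, 26, None, 46, None, 1, None, 38]
BFS from the root, enqueuing left then right child of each popped node:
  queue [37] -> pop 37, enqueue [27, 49], visited so far: [37]
  queue [27, 49] -> pop 27, enqueue [26], visited so far: [37, 27]
  queue [49, 26] -> pop 49, enqueue [46], visited so far: [37, 27, 49]
  queue [26, 46] -> pop 26, enqueue [1], visited so far: [37, 27, 49, 26]
  queue [46, 1] -> pop 46, enqueue [38], visited so far: [37, 27, 49, 26, 46]
  queue [1, 38] -> pop 1, enqueue [none], visited so far: [37, 27, 49, 26, 46, 1]
  queue [38] -> pop 38, enqueue [none], visited so far: [37, 27, 49, 26, 46, 1, 38]
Result: [37, 27, 49, 26, 46, 1, 38]


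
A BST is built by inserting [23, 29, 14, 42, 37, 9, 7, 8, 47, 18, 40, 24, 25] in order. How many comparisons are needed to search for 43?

Search path for 43: 23 -> 29 -> 42 -> 47
Found: False
Comparisons: 4


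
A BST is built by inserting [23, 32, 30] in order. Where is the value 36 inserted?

Starting tree (level order): [23, None, 32, 30]
Insertion path: 23 -> 32
Result: insert 36 as right child of 32
Final tree (level order): [23, None, 32, 30, 36]


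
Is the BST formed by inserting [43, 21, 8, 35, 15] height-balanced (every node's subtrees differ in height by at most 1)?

Tree (level-order array): [43, 21, None, 8, 35, None, 15]
Definition: a tree is height-balanced if, at every node, |h(left) - h(right)| <= 1 (empty subtree has height -1).
Bottom-up per-node check:
  node 15: h_left=-1, h_right=-1, diff=0 [OK], height=0
  node 8: h_left=-1, h_right=0, diff=1 [OK], height=1
  node 35: h_left=-1, h_right=-1, diff=0 [OK], height=0
  node 21: h_left=1, h_right=0, diff=1 [OK], height=2
  node 43: h_left=2, h_right=-1, diff=3 [FAIL (|2--1|=3 > 1)], height=3
Node 43 violates the condition: |2 - -1| = 3 > 1.
Result: Not balanced


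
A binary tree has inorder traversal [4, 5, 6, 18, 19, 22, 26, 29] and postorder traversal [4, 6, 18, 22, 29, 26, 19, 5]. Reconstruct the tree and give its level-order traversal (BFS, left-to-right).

Inorder:   [4, 5, 6, 18, 19, 22, 26, 29]
Postorder: [4, 6, 18, 22, 29, 26, 19, 5]
Algorithm: postorder visits root last, so walk postorder right-to-left;
each value is the root of the current inorder slice — split it at that
value, recurse on the right subtree first, then the left.
Recursive splits:
  root=5; inorder splits into left=[4], right=[6, 18, 19, 22, 26, 29]
  root=19; inorder splits into left=[6, 18], right=[22, 26, 29]
  root=26; inorder splits into left=[22], right=[29]
  root=29; inorder splits into left=[], right=[]
  root=22; inorder splits into left=[], right=[]
  root=18; inorder splits into left=[6], right=[]
  root=6; inorder splits into left=[], right=[]
  root=4; inorder splits into left=[], right=[]
Reconstructed level-order: [5, 4, 19, 18, 26, 6, 22, 29]


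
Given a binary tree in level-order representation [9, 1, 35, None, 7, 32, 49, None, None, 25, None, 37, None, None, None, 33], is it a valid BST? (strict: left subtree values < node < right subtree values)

Level-order array: [9, 1, 35, None, 7, 32, 49, None, None, 25, None, 37, None, None, None, 33]
Validate using subtree bounds (lo, hi): at each node, require lo < value < hi,
then recurse left with hi=value and right with lo=value.
Preorder trace (stopping at first violation):
  at node 9 with bounds (-inf, +inf): OK
  at node 1 with bounds (-inf, 9): OK
  at node 7 with bounds (1, 9): OK
  at node 35 with bounds (9, +inf): OK
  at node 32 with bounds (9, 35): OK
  at node 25 with bounds (9, 32): OK
  at node 49 with bounds (35, +inf): OK
  at node 37 with bounds (35, 49): OK
  at node 33 with bounds (35, 37): VIOLATION
Node 33 violates its bound: not (35 < 33 < 37).
Result: Not a valid BST


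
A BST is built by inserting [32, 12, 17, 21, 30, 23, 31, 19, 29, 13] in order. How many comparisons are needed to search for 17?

Search path for 17: 32 -> 12 -> 17
Found: True
Comparisons: 3


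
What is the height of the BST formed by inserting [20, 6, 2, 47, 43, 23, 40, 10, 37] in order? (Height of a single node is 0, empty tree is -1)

Insertion order: [20, 6, 2, 47, 43, 23, 40, 10, 37]
Tree (level-order array): [20, 6, 47, 2, 10, 43, None, None, None, None, None, 23, None, None, 40, 37]
Compute height bottom-up (empty subtree = -1):
  height(2) = 1 + max(-1, -1) = 0
  height(10) = 1 + max(-1, -1) = 0
  height(6) = 1 + max(0, 0) = 1
  height(37) = 1 + max(-1, -1) = 0
  height(40) = 1 + max(0, -1) = 1
  height(23) = 1 + max(-1, 1) = 2
  height(43) = 1 + max(2, -1) = 3
  height(47) = 1 + max(3, -1) = 4
  height(20) = 1 + max(1, 4) = 5
Height = 5


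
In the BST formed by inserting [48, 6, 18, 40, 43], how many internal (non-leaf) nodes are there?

Tree built from: [48, 6, 18, 40, 43]
Tree (level-order array): [48, 6, None, None, 18, None, 40, None, 43]
Rule: An internal node has at least one child.
Per-node child counts:
  node 48: 1 child(ren)
  node 6: 1 child(ren)
  node 18: 1 child(ren)
  node 40: 1 child(ren)
  node 43: 0 child(ren)
Matching nodes: [48, 6, 18, 40]
Count of internal (non-leaf) nodes: 4


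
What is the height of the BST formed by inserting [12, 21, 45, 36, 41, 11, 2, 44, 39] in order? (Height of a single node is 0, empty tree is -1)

Insertion order: [12, 21, 45, 36, 41, 11, 2, 44, 39]
Tree (level-order array): [12, 11, 21, 2, None, None, 45, None, None, 36, None, None, 41, 39, 44]
Compute height bottom-up (empty subtree = -1):
  height(2) = 1 + max(-1, -1) = 0
  height(11) = 1 + max(0, -1) = 1
  height(39) = 1 + max(-1, -1) = 0
  height(44) = 1 + max(-1, -1) = 0
  height(41) = 1 + max(0, 0) = 1
  height(36) = 1 + max(-1, 1) = 2
  height(45) = 1 + max(2, -1) = 3
  height(21) = 1 + max(-1, 3) = 4
  height(12) = 1 + max(1, 4) = 5
Height = 5


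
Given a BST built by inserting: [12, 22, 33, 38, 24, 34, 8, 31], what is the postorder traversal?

Tree insertion order: [12, 22, 33, 38, 24, 34, 8, 31]
Tree (level-order array): [12, 8, 22, None, None, None, 33, 24, 38, None, 31, 34]
Postorder traversal: [8, 31, 24, 34, 38, 33, 22, 12]


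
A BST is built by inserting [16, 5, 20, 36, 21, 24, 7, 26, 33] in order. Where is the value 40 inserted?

Starting tree (level order): [16, 5, 20, None, 7, None, 36, None, None, 21, None, None, 24, None, 26, None, 33]
Insertion path: 16 -> 20 -> 36
Result: insert 40 as right child of 36
Final tree (level order): [16, 5, 20, None, 7, None, 36, None, None, 21, 40, None, 24, None, None, None, 26, None, 33]


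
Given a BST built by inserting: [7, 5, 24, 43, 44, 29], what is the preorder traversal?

Tree insertion order: [7, 5, 24, 43, 44, 29]
Tree (level-order array): [7, 5, 24, None, None, None, 43, 29, 44]
Preorder traversal: [7, 5, 24, 43, 29, 44]


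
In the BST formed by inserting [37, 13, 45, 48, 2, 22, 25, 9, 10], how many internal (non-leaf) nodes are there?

Tree built from: [37, 13, 45, 48, 2, 22, 25, 9, 10]
Tree (level-order array): [37, 13, 45, 2, 22, None, 48, None, 9, None, 25, None, None, None, 10]
Rule: An internal node has at least one child.
Per-node child counts:
  node 37: 2 child(ren)
  node 13: 2 child(ren)
  node 2: 1 child(ren)
  node 9: 1 child(ren)
  node 10: 0 child(ren)
  node 22: 1 child(ren)
  node 25: 0 child(ren)
  node 45: 1 child(ren)
  node 48: 0 child(ren)
Matching nodes: [37, 13, 2, 9, 22, 45]
Count of internal (non-leaf) nodes: 6


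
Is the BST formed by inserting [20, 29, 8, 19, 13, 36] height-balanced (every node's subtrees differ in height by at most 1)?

Tree (level-order array): [20, 8, 29, None, 19, None, 36, 13]
Definition: a tree is height-balanced if, at every node, |h(left) - h(right)| <= 1 (empty subtree has height -1).
Bottom-up per-node check:
  node 13: h_left=-1, h_right=-1, diff=0 [OK], height=0
  node 19: h_left=0, h_right=-1, diff=1 [OK], height=1
  node 8: h_left=-1, h_right=1, diff=2 [FAIL (|-1-1|=2 > 1)], height=2
  node 36: h_left=-1, h_right=-1, diff=0 [OK], height=0
  node 29: h_left=-1, h_right=0, diff=1 [OK], height=1
  node 20: h_left=2, h_right=1, diff=1 [OK], height=3
Node 8 violates the condition: |-1 - 1| = 2 > 1.
Result: Not balanced


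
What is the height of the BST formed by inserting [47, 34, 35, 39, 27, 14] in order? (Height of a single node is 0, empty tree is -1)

Insertion order: [47, 34, 35, 39, 27, 14]
Tree (level-order array): [47, 34, None, 27, 35, 14, None, None, 39]
Compute height bottom-up (empty subtree = -1):
  height(14) = 1 + max(-1, -1) = 0
  height(27) = 1 + max(0, -1) = 1
  height(39) = 1 + max(-1, -1) = 0
  height(35) = 1 + max(-1, 0) = 1
  height(34) = 1 + max(1, 1) = 2
  height(47) = 1 + max(2, -1) = 3
Height = 3


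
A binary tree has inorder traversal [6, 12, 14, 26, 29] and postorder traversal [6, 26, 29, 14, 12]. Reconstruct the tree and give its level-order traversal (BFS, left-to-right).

Inorder:   [6, 12, 14, 26, 29]
Postorder: [6, 26, 29, 14, 12]
Algorithm: postorder visits root last, so walk postorder right-to-left;
each value is the root of the current inorder slice — split it at that
value, recurse on the right subtree first, then the left.
Recursive splits:
  root=12; inorder splits into left=[6], right=[14, 26, 29]
  root=14; inorder splits into left=[], right=[26, 29]
  root=29; inorder splits into left=[26], right=[]
  root=26; inorder splits into left=[], right=[]
  root=6; inorder splits into left=[], right=[]
Reconstructed level-order: [12, 6, 14, 29, 26]


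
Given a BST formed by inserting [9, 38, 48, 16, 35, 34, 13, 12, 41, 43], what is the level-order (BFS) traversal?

Tree insertion order: [9, 38, 48, 16, 35, 34, 13, 12, 41, 43]
Tree (level-order array): [9, None, 38, 16, 48, 13, 35, 41, None, 12, None, 34, None, None, 43]
BFS from the root, enqueuing left then right child of each popped node:
  queue [9] -> pop 9, enqueue [38], visited so far: [9]
  queue [38] -> pop 38, enqueue [16, 48], visited so far: [9, 38]
  queue [16, 48] -> pop 16, enqueue [13, 35], visited so far: [9, 38, 16]
  queue [48, 13, 35] -> pop 48, enqueue [41], visited so far: [9, 38, 16, 48]
  queue [13, 35, 41] -> pop 13, enqueue [12], visited so far: [9, 38, 16, 48, 13]
  queue [35, 41, 12] -> pop 35, enqueue [34], visited so far: [9, 38, 16, 48, 13, 35]
  queue [41, 12, 34] -> pop 41, enqueue [43], visited so far: [9, 38, 16, 48, 13, 35, 41]
  queue [12, 34, 43] -> pop 12, enqueue [none], visited so far: [9, 38, 16, 48, 13, 35, 41, 12]
  queue [34, 43] -> pop 34, enqueue [none], visited so far: [9, 38, 16, 48, 13, 35, 41, 12, 34]
  queue [43] -> pop 43, enqueue [none], visited so far: [9, 38, 16, 48, 13, 35, 41, 12, 34, 43]
Result: [9, 38, 16, 48, 13, 35, 41, 12, 34, 43]


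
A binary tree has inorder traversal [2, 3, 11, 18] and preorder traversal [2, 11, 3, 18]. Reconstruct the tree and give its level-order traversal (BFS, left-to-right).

Inorder:  [2, 3, 11, 18]
Preorder: [2, 11, 3, 18]
Algorithm: preorder visits root first, so consume preorder in order;
for each root, split the current inorder slice at that value into
left-subtree inorder and right-subtree inorder, then recurse.
Recursive splits:
  root=2; inorder splits into left=[], right=[3, 11, 18]
  root=11; inorder splits into left=[3], right=[18]
  root=3; inorder splits into left=[], right=[]
  root=18; inorder splits into left=[], right=[]
Reconstructed level-order: [2, 11, 3, 18]


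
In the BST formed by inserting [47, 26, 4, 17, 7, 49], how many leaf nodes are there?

Tree built from: [47, 26, 4, 17, 7, 49]
Tree (level-order array): [47, 26, 49, 4, None, None, None, None, 17, 7]
Rule: A leaf has 0 children.
Per-node child counts:
  node 47: 2 child(ren)
  node 26: 1 child(ren)
  node 4: 1 child(ren)
  node 17: 1 child(ren)
  node 7: 0 child(ren)
  node 49: 0 child(ren)
Matching nodes: [7, 49]
Count of leaf nodes: 2


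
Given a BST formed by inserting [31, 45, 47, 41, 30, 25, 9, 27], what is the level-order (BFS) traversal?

Tree insertion order: [31, 45, 47, 41, 30, 25, 9, 27]
Tree (level-order array): [31, 30, 45, 25, None, 41, 47, 9, 27]
BFS from the root, enqueuing left then right child of each popped node:
  queue [31] -> pop 31, enqueue [30, 45], visited so far: [31]
  queue [30, 45] -> pop 30, enqueue [25], visited so far: [31, 30]
  queue [45, 25] -> pop 45, enqueue [41, 47], visited so far: [31, 30, 45]
  queue [25, 41, 47] -> pop 25, enqueue [9, 27], visited so far: [31, 30, 45, 25]
  queue [41, 47, 9, 27] -> pop 41, enqueue [none], visited so far: [31, 30, 45, 25, 41]
  queue [47, 9, 27] -> pop 47, enqueue [none], visited so far: [31, 30, 45, 25, 41, 47]
  queue [9, 27] -> pop 9, enqueue [none], visited so far: [31, 30, 45, 25, 41, 47, 9]
  queue [27] -> pop 27, enqueue [none], visited so far: [31, 30, 45, 25, 41, 47, 9, 27]
Result: [31, 30, 45, 25, 41, 47, 9, 27]


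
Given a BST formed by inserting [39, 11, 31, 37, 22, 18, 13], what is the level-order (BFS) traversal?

Tree insertion order: [39, 11, 31, 37, 22, 18, 13]
Tree (level-order array): [39, 11, None, None, 31, 22, 37, 18, None, None, None, 13]
BFS from the root, enqueuing left then right child of each popped node:
  queue [39] -> pop 39, enqueue [11], visited so far: [39]
  queue [11] -> pop 11, enqueue [31], visited so far: [39, 11]
  queue [31] -> pop 31, enqueue [22, 37], visited so far: [39, 11, 31]
  queue [22, 37] -> pop 22, enqueue [18], visited so far: [39, 11, 31, 22]
  queue [37, 18] -> pop 37, enqueue [none], visited so far: [39, 11, 31, 22, 37]
  queue [18] -> pop 18, enqueue [13], visited so far: [39, 11, 31, 22, 37, 18]
  queue [13] -> pop 13, enqueue [none], visited so far: [39, 11, 31, 22, 37, 18, 13]
Result: [39, 11, 31, 22, 37, 18, 13]


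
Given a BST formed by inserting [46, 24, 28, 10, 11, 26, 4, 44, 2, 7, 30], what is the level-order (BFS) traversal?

Tree insertion order: [46, 24, 28, 10, 11, 26, 4, 44, 2, 7, 30]
Tree (level-order array): [46, 24, None, 10, 28, 4, 11, 26, 44, 2, 7, None, None, None, None, 30]
BFS from the root, enqueuing left then right child of each popped node:
  queue [46] -> pop 46, enqueue [24], visited so far: [46]
  queue [24] -> pop 24, enqueue [10, 28], visited so far: [46, 24]
  queue [10, 28] -> pop 10, enqueue [4, 11], visited so far: [46, 24, 10]
  queue [28, 4, 11] -> pop 28, enqueue [26, 44], visited so far: [46, 24, 10, 28]
  queue [4, 11, 26, 44] -> pop 4, enqueue [2, 7], visited so far: [46, 24, 10, 28, 4]
  queue [11, 26, 44, 2, 7] -> pop 11, enqueue [none], visited so far: [46, 24, 10, 28, 4, 11]
  queue [26, 44, 2, 7] -> pop 26, enqueue [none], visited so far: [46, 24, 10, 28, 4, 11, 26]
  queue [44, 2, 7] -> pop 44, enqueue [30], visited so far: [46, 24, 10, 28, 4, 11, 26, 44]
  queue [2, 7, 30] -> pop 2, enqueue [none], visited so far: [46, 24, 10, 28, 4, 11, 26, 44, 2]
  queue [7, 30] -> pop 7, enqueue [none], visited so far: [46, 24, 10, 28, 4, 11, 26, 44, 2, 7]
  queue [30] -> pop 30, enqueue [none], visited so far: [46, 24, 10, 28, 4, 11, 26, 44, 2, 7, 30]
Result: [46, 24, 10, 28, 4, 11, 26, 44, 2, 7, 30]


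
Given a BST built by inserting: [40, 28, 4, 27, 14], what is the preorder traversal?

Tree insertion order: [40, 28, 4, 27, 14]
Tree (level-order array): [40, 28, None, 4, None, None, 27, 14]
Preorder traversal: [40, 28, 4, 27, 14]


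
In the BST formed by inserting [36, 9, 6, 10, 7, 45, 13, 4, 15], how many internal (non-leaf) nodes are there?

Tree built from: [36, 9, 6, 10, 7, 45, 13, 4, 15]
Tree (level-order array): [36, 9, 45, 6, 10, None, None, 4, 7, None, 13, None, None, None, None, None, 15]
Rule: An internal node has at least one child.
Per-node child counts:
  node 36: 2 child(ren)
  node 9: 2 child(ren)
  node 6: 2 child(ren)
  node 4: 0 child(ren)
  node 7: 0 child(ren)
  node 10: 1 child(ren)
  node 13: 1 child(ren)
  node 15: 0 child(ren)
  node 45: 0 child(ren)
Matching nodes: [36, 9, 6, 10, 13]
Count of internal (non-leaf) nodes: 5


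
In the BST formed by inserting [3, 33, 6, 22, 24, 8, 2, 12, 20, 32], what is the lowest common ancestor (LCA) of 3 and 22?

Tree insertion order: [3, 33, 6, 22, 24, 8, 2, 12, 20, 32]
Tree (level-order array): [3, 2, 33, None, None, 6, None, None, 22, 8, 24, None, 12, None, 32, None, 20]
In a BST, the LCA of p=3, q=22 is the first node v on the
root-to-leaf path with p <= v <= q (go left if both < v, right if both > v).
Walk from root:
  at 3: 3 <= 3 <= 22, this is the LCA
LCA = 3


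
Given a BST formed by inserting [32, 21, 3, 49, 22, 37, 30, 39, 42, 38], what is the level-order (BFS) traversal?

Tree insertion order: [32, 21, 3, 49, 22, 37, 30, 39, 42, 38]
Tree (level-order array): [32, 21, 49, 3, 22, 37, None, None, None, None, 30, None, 39, None, None, 38, 42]
BFS from the root, enqueuing left then right child of each popped node:
  queue [32] -> pop 32, enqueue [21, 49], visited so far: [32]
  queue [21, 49] -> pop 21, enqueue [3, 22], visited so far: [32, 21]
  queue [49, 3, 22] -> pop 49, enqueue [37], visited so far: [32, 21, 49]
  queue [3, 22, 37] -> pop 3, enqueue [none], visited so far: [32, 21, 49, 3]
  queue [22, 37] -> pop 22, enqueue [30], visited so far: [32, 21, 49, 3, 22]
  queue [37, 30] -> pop 37, enqueue [39], visited so far: [32, 21, 49, 3, 22, 37]
  queue [30, 39] -> pop 30, enqueue [none], visited so far: [32, 21, 49, 3, 22, 37, 30]
  queue [39] -> pop 39, enqueue [38, 42], visited so far: [32, 21, 49, 3, 22, 37, 30, 39]
  queue [38, 42] -> pop 38, enqueue [none], visited so far: [32, 21, 49, 3, 22, 37, 30, 39, 38]
  queue [42] -> pop 42, enqueue [none], visited so far: [32, 21, 49, 3, 22, 37, 30, 39, 38, 42]
Result: [32, 21, 49, 3, 22, 37, 30, 39, 38, 42]


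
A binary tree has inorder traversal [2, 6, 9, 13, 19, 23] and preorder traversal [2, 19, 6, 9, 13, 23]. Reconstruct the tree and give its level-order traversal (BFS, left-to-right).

Inorder:  [2, 6, 9, 13, 19, 23]
Preorder: [2, 19, 6, 9, 13, 23]
Algorithm: preorder visits root first, so consume preorder in order;
for each root, split the current inorder slice at that value into
left-subtree inorder and right-subtree inorder, then recurse.
Recursive splits:
  root=2; inorder splits into left=[], right=[6, 9, 13, 19, 23]
  root=19; inorder splits into left=[6, 9, 13], right=[23]
  root=6; inorder splits into left=[], right=[9, 13]
  root=9; inorder splits into left=[], right=[13]
  root=13; inorder splits into left=[], right=[]
  root=23; inorder splits into left=[], right=[]
Reconstructed level-order: [2, 19, 6, 23, 9, 13]


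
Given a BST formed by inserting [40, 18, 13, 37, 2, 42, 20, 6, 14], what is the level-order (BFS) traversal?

Tree insertion order: [40, 18, 13, 37, 2, 42, 20, 6, 14]
Tree (level-order array): [40, 18, 42, 13, 37, None, None, 2, 14, 20, None, None, 6]
BFS from the root, enqueuing left then right child of each popped node:
  queue [40] -> pop 40, enqueue [18, 42], visited so far: [40]
  queue [18, 42] -> pop 18, enqueue [13, 37], visited so far: [40, 18]
  queue [42, 13, 37] -> pop 42, enqueue [none], visited so far: [40, 18, 42]
  queue [13, 37] -> pop 13, enqueue [2, 14], visited so far: [40, 18, 42, 13]
  queue [37, 2, 14] -> pop 37, enqueue [20], visited so far: [40, 18, 42, 13, 37]
  queue [2, 14, 20] -> pop 2, enqueue [6], visited so far: [40, 18, 42, 13, 37, 2]
  queue [14, 20, 6] -> pop 14, enqueue [none], visited so far: [40, 18, 42, 13, 37, 2, 14]
  queue [20, 6] -> pop 20, enqueue [none], visited so far: [40, 18, 42, 13, 37, 2, 14, 20]
  queue [6] -> pop 6, enqueue [none], visited so far: [40, 18, 42, 13, 37, 2, 14, 20, 6]
Result: [40, 18, 42, 13, 37, 2, 14, 20, 6]


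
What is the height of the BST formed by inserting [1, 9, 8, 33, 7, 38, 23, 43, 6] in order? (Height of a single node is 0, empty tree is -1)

Insertion order: [1, 9, 8, 33, 7, 38, 23, 43, 6]
Tree (level-order array): [1, None, 9, 8, 33, 7, None, 23, 38, 6, None, None, None, None, 43]
Compute height bottom-up (empty subtree = -1):
  height(6) = 1 + max(-1, -1) = 0
  height(7) = 1 + max(0, -1) = 1
  height(8) = 1 + max(1, -1) = 2
  height(23) = 1 + max(-1, -1) = 0
  height(43) = 1 + max(-1, -1) = 0
  height(38) = 1 + max(-1, 0) = 1
  height(33) = 1 + max(0, 1) = 2
  height(9) = 1 + max(2, 2) = 3
  height(1) = 1 + max(-1, 3) = 4
Height = 4


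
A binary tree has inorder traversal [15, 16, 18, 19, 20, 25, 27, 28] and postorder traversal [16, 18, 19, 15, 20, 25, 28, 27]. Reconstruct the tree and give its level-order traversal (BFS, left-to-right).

Inorder:   [15, 16, 18, 19, 20, 25, 27, 28]
Postorder: [16, 18, 19, 15, 20, 25, 28, 27]
Algorithm: postorder visits root last, so walk postorder right-to-left;
each value is the root of the current inorder slice — split it at that
value, recurse on the right subtree first, then the left.
Recursive splits:
  root=27; inorder splits into left=[15, 16, 18, 19, 20, 25], right=[28]
  root=28; inorder splits into left=[], right=[]
  root=25; inorder splits into left=[15, 16, 18, 19, 20], right=[]
  root=20; inorder splits into left=[15, 16, 18, 19], right=[]
  root=15; inorder splits into left=[], right=[16, 18, 19]
  root=19; inorder splits into left=[16, 18], right=[]
  root=18; inorder splits into left=[16], right=[]
  root=16; inorder splits into left=[], right=[]
Reconstructed level-order: [27, 25, 28, 20, 15, 19, 18, 16]


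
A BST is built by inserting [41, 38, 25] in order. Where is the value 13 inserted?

Starting tree (level order): [41, 38, None, 25]
Insertion path: 41 -> 38 -> 25
Result: insert 13 as left child of 25
Final tree (level order): [41, 38, None, 25, None, 13]


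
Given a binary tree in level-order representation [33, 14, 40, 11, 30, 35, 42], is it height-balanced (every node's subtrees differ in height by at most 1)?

Tree (level-order array): [33, 14, 40, 11, 30, 35, 42]
Definition: a tree is height-balanced if, at every node, |h(left) - h(right)| <= 1 (empty subtree has height -1).
Bottom-up per-node check:
  node 11: h_left=-1, h_right=-1, diff=0 [OK], height=0
  node 30: h_left=-1, h_right=-1, diff=0 [OK], height=0
  node 14: h_left=0, h_right=0, diff=0 [OK], height=1
  node 35: h_left=-1, h_right=-1, diff=0 [OK], height=0
  node 42: h_left=-1, h_right=-1, diff=0 [OK], height=0
  node 40: h_left=0, h_right=0, diff=0 [OK], height=1
  node 33: h_left=1, h_right=1, diff=0 [OK], height=2
All nodes satisfy the balance condition.
Result: Balanced


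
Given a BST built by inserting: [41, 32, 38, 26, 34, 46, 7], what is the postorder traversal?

Tree insertion order: [41, 32, 38, 26, 34, 46, 7]
Tree (level-order array): [41, 32, 46, 26, 38, None, None, 7, None, 34]
Postorder traversal: [7, 26, 34, 38, 32, 46, 41]


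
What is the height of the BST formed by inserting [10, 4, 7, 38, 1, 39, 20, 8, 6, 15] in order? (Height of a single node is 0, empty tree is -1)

Insertion order: [10, 4, 7, 38, 1, 39, 20, 8, 6, 15]
Tree (level-order array): [10, 4, 38, 1, 7, 20, 39, None, None, 6, 8, 15]
Compute height bottom-up (empty subtree = -1):
  height(1) = 1 + max(-1, -1) = 0
  height(6) = 1 + max(-1, -1) = 0
  height(8) = 1 + max(-1, -1) = 0
  height(7) = 1 + max(0, 0) = 1
  height(4) = 1 + max(0, 1) = 2
  height(15) = 1 + max(-1, -1) = 0
  height(20) = 1 + max(0, -1) = 1
  height(39) = 1 + max(-1, -1) = 0
  height(38) = 1 + max(1, 0) = 2
  height(10) = 1 + max(2, 2) = 3
Height = 3


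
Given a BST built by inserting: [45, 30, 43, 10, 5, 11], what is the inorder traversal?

Tree insertion order: [45, 30, 43, 10, 5, 11]
Tree (level-order array): [45, 30, None, 10, 43, 5, 11]
Inorder traversal: [5, 10, 11, 30, 43, 45]


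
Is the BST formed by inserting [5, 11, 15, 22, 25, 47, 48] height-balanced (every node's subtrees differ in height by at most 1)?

Tree (level-order array): [5, None, 11, None, 15, None, 22, None, 25, None, 47, None, 48]
Definition: a tree is height-balanced if, at every node, |h(left) - h(right)| <= 1 (empty subtree has height -1).
Bottom-up per-node check:
  node 48: h_left=-1, h_right=-1, diff=0 [OK], height=0
  node 47: h_left=-1, h_right=0, diff=1 [OK], height=1
  node 25: h_left=-1, h_right=1, diff=2 [FAIL (|-1-1|=2 > 1)], height=2
  node 22: h_left=-1, h_right=2, diff=3 [FAIL (|-1-2|=3 > 1)], height=3
  node 15: h_left=-1, h_right=3, diff=4 [FAIL (|-1-3|=4 > 1)], height=4
  node 11: h_left=-1, h_right=4, diff=5 [FAIL (|-1-4|=5 > 1)], height=5
  node 5: h_left=-1, h_right=5, diff=6 [FAIL (|-1-5|=6 > 1)], height=6
Node 25 violates the condition: |-1 - 1| = 2 > 1.
Result: Not balanced


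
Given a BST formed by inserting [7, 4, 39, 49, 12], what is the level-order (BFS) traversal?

Tree insertion order: [7, 4, 39, 49, 12]
Tree (level-order array): [7, 4, 39, None, None, 12, 49]
BFS from the root, enqueuing left then right child of each popped node:
  queue [7] -> pop 7, enqueue [4, 39], visited so far: [7]
  queue [4, 39] -> pop 4, enqueue [none], visited so far: [7, 4]
  queue [39] -> pop 39, enqueue [12, 49], visited so far: [7, 4, 39]
  queue [12, 49] -> pop 12, enqueue [none], visited so far: [7, 4, 39, 12]
  queue [49] -> pop 49, enqueue [none], visited so far: [7, 4, 39, 12, 49]
Result: [7, 4, 39, 12, 49]
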